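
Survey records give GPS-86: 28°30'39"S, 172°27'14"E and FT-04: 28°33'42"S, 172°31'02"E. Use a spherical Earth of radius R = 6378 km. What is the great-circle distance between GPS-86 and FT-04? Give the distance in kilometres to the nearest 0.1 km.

8.4 km

GPS-86: φ = -28.51083°, λ = +172.45389°
FT-04: φ = -28.56167°, λ = +172.51722°
Δφ = -0.0508°,  Δλ = 0.0633°
a = sin²(Δφ/2) + cos φ₁ cos φ₂ sin²(Δλ/2) = 0.000000
c = 2·arcsin(√a) = 0.001315 rad = 0.0754°
d = R·c = 6378 × 0.001315 = 8.4 km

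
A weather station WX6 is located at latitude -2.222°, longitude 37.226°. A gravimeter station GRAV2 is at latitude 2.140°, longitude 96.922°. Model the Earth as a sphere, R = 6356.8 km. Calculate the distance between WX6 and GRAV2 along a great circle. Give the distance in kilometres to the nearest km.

Δφ = 4.3620°,  Δλ = 59.6960°
a = sin²(Δφ/2) + cos φ₁ cos φ₂ sin²(Δλ/2) = 0.248795
c = 2·arcsin(√a) = 1.044414 rad = 59.8405°
d = R·c = 6356.8 × 1.044414 = 6639.1 km

6639 km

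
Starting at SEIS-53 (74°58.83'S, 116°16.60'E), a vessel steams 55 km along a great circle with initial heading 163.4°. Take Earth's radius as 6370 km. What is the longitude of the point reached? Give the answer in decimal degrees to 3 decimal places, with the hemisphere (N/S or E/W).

116.839°E

SEIS-53: φ = -74.98050°, λ = +116.27667°
δ = d/R = 55/6370 = 0.008634 rad
φ₂ = arcsin(sin φ₁ cos δ + cos φ₁ sin δ cos θ)
   = arcsin(-0.96584·0.99996 + 0.25915·0.00863·-0.95832) = -75.45392°
λ₂ = λ₁ + atan2(sin θ sin δ cos φ₁, cos δ − sin φ₁ sin φ₂) = 116.83939°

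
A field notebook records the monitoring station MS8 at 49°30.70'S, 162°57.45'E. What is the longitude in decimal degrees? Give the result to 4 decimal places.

162° + 57.45′/60 = 162 + 0.95750 = 162.9575°

162.9575°E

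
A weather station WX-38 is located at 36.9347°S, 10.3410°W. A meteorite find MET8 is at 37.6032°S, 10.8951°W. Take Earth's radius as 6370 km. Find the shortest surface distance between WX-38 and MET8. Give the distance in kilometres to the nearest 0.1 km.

89.0 km

Δφ = -0.6685°,  Δλ = -0.5541°
a = sin²(Δφ/2) + cos φ₁ cos φ₂ sin²(Δλ/2) = 0.000049
c = 2·arcsin(√a) = 0.013977 rad = 0.8008°
d = R·c = 6370 × 0.013977 = 89.0 km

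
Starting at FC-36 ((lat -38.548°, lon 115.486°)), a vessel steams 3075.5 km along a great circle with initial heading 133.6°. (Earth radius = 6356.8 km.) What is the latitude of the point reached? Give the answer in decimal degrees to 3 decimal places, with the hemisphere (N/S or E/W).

53.372°S

δ = d/R = 3075.5/6356.8 = 0.483813 rad
φ₂ = arcsin(sin φ₁ cos δ + cos φ₁ sin δ cos θ)
   = arcsin(-0.62317·0.88523 + 0.78209·0.46516·-0.68962) = -53.37205°
λ₂ = λ₁ + atan2(sin θ sin δ cos φ₁, cos δ − sin φ₁ sin φ₂) = 149.86103°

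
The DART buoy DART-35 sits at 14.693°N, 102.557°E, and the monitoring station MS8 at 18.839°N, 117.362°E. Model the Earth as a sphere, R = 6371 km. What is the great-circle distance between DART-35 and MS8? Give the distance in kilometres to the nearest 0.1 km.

Δφ = 4.1460°,  Δλ = 14.8050°
a = sin²(Δφ/2) + cos φ₁ cos φ₂ sin²(Δλ/2) = 0.016505
c = 2·arcsin(√a) = 0.257655 rad = 14.7626°
d = R·c = 6371 × 0.257655 = 1641.5 km

1641.5 km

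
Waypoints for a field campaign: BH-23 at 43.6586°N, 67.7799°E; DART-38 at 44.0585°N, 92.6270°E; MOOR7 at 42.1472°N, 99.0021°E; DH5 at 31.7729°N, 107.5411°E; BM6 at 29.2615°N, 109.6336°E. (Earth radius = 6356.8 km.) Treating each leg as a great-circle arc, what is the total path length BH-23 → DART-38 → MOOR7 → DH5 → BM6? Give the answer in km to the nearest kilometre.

BH-23→DART-38: c = 0.311584 rad, d = 1980.67 km
DART-38→MOOR7: c = 0.087790 rad, d = 558.07 km
MOOR7→DH5: c = 0.216453 rad, d = 1375.95 km
DH5→BM6: c = 0.053952 rad, d = 342.96 km
Total = 1980.67 + 558.07 + 1375.95 + 342.96 = 4257.65 km

4258 km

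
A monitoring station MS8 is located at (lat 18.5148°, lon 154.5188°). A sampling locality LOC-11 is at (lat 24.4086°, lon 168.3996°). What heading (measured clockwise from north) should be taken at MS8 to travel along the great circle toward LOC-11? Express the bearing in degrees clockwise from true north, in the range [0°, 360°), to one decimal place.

63.0°

Δλ = 13.8808°
y = sin Δλ · cos φ₂ = 0.218461
x = cos φ₁ sin φ₂ − sin φ₁ cos φ₂ cos Δλ = 0.111129
θ = atan2(y, x) = 63.0379° → 63.0379° (mod 360°)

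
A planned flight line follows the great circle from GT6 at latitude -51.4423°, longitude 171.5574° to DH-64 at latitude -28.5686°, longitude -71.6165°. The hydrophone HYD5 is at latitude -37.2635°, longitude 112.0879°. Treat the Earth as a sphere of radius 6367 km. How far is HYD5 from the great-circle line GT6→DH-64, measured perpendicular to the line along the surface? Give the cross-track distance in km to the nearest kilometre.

δ₁₃ = central angle GT6→HYD5 = 0.759076 rad  (haversine)
θ₁₃ = bearing GT6→HYD5 = 264.894°,  θ₁₂ = bearing GT6→DH-64 = 127.803°
dₓₜ = R·arcsin(sin δ₁₃ · sin(θ₁₃ − θ₁₂)) = 6367·arcsin(0.68825·sin(137.091°)) = 3105.121 km
|dₓₜ| = 3105.121 km

3105 km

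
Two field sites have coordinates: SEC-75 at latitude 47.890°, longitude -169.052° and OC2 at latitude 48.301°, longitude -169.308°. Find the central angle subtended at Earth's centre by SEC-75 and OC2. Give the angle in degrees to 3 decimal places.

Δφ = 0.4110°,  Δλ = -0.2560°
a = sin²(Δφ/2) + cos φ₁ cos φ₂ sin²(Δλ/2) = 0.000015
c = 2·arcsin(√a) = 0.007769 rad = 0.4451°

0.445°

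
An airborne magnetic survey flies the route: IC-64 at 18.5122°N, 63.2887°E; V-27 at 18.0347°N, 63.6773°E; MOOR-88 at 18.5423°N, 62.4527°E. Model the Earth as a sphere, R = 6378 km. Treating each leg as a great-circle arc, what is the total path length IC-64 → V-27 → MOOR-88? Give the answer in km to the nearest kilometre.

208 km

IC-64→V-27: c = 0.010532 rad, d = 67.18 km
V-27→MOOR-88: c = 0.022143 rad, d = 141.23 km
Total = 67.18 + 141.23 = 208.40 km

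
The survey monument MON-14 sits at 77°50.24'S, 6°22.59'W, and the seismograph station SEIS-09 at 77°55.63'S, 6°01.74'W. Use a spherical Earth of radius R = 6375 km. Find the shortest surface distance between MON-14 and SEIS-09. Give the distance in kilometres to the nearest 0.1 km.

MON-14: φ = -77.83733°, λ = -6.37650°
SEIS-09: φ = -77.92717°, λ = -6.02900°
Δφ = -0.0898°,  Δλ = 0.3475°
a = sin²(Δφ/2) + cos φ₁ cos φ₂ sin²(Δλ/2) = 0.000001
c = 2·arcsin(√a) = 0.002020 rad = 0.1157°
d = R·c = 6375 × 0.002020 = 12.9 km

12.9 km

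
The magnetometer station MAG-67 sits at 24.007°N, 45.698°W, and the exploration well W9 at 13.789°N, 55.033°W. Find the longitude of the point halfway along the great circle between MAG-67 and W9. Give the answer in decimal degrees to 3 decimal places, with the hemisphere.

Bx = cos φ₂ cos Δλ = 0.958319,  By = cos φ₂ sin Δλ = -0.157532
φₘ = atan2(sin φ₁ + sin φ₂, √((cos φ₁ + Bx)² + By²)) = 18.95634°
λₘ = λ₁ + atan2(By, cos φ₁ + Bx) = -50.50867°

50.509°W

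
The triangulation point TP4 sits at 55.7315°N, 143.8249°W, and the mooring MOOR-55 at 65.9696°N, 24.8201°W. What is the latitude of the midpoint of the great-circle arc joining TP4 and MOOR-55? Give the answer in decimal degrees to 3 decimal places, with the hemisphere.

Bx = cos φ₂ cos Δλ = -0.197455,  By = cos φ₂ sin Δλ = 0.356147
φₘ = atan2(sin φ₁ + sin φ₂, √((cos φ₁ + Bx)² + By²)) = 73.64924°
λₘ = λ₁ + atan2(By, cos φ₁ + Bx) = -99.57661°

73.649°N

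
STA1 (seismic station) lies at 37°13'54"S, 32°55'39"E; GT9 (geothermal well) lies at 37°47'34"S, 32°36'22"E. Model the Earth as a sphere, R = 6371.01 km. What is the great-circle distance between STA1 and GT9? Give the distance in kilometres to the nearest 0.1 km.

STA1: φ = -37.23167°, λ = +32.92750°
GT9: φ = -37.79278°, λ = +32.60611°
Δφ = -0.5611°,  Δλ = -0.3214°
a = sin²(Δφ/2) + cos φ₁ cos φ₂ sin²(Δλ/2) = 0.000029
c = 2·arcsin(√a) = 0.010757 rad = 0.6163°
d = R·c = 6371.01 × 0.010757 = 68.5 km

68.5 km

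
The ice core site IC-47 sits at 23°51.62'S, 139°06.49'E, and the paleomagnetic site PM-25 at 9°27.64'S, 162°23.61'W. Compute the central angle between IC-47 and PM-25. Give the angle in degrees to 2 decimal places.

IC-47: φ = -23.86033°, λ = +139.10817°
PM-25: φ = -9.46067°, λ = -162.39350°
Δφ = 14.3997°,  Δλ = 58.4983°
a = sin²(Δφ/2) + cos φ₁ cos φ₂ sin²(Δλ/2) = 0.231072
c = 2·arcsin(√a) = 1.002905 rad = 57.4623°

57.46°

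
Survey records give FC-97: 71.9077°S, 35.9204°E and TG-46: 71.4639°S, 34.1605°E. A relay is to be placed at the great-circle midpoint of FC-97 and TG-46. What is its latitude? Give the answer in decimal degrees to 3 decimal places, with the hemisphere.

Bx = cos φ₂ cos Δλ = 0.317752,  By = cos φ₂ sin Δλ = -0.009763
φₘ = atan2(sin φ₁ + sin φ₂, √((cos φ₁ + Bx)² + By²)) = -71.68782°
λₘ = λ₁ + atan2(By, cos φ₁ + Bx) = 35.03015°

71.688°S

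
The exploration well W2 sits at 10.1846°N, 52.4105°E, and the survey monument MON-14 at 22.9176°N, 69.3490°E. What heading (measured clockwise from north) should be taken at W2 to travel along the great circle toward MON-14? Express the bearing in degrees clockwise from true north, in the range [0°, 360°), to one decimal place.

Δλ = 16.9385°
y = sin Δλ · cos φ₂ = 0.268348
x = cos φ₁ sin φ₂ − sin φ₁ cos φ₂ cos Δλ = 0.227473
θ = atan2(y, x) = 49.7127° → 49.7127° (mod 360°)

49.7°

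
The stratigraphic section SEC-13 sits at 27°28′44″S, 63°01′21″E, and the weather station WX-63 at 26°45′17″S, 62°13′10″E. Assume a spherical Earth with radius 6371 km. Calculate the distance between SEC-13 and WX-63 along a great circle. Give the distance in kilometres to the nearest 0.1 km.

SEC-13: φ = -27.47889°, λ = +63.02250°
WX-63: φ = -26.75472°, λ = +62.21944°
Δφ = 0.7242°,  Δλ = -0.8031°
a = sin²(Δφ/2) + cos φ₁ cos φ₂ sin²(Δλ/2) = 0.000079
c = 2·arcsin(√a) = 0.017759 rad = 1.0175°
d = R·c = 6371 × 0.017759 = 113.1 km

113.1 km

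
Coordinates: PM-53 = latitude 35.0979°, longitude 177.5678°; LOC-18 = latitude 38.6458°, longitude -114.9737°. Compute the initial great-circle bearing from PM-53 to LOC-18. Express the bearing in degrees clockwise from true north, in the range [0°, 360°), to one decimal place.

64.8°

Δλ = 67.4585°
y = sin Δλ · cos φ₂ = 0.721353
x = cos φ₁ sin φ₂ − sin φ₁ cos φ₂ cos Δλ = 0.338800
θ = atan2(y, x) = 64.8419° → 64.8419° (mod 360°)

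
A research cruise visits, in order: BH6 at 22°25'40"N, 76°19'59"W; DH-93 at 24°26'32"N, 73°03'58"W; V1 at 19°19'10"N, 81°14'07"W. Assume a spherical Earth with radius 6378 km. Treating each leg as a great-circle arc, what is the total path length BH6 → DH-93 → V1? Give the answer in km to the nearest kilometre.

BH6: φ = +22.42778°, λ = -76.33306°
DH-93: φ = +24.44222°, λ = -73.06611°
V1: φ = +19.31944°, λ = -81.23528°
BH6→DH-93: c = 0.063028 rad, d = 401.99 km
DH-93→V1: c = 0.159618 rad, d = 1018.04 km
Total = 401.99 + 1018.04 = 1420.03 km

1420 km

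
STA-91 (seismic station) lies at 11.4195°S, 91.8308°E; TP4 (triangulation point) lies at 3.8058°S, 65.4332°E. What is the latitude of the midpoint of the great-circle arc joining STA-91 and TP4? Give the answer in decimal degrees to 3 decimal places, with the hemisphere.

Bx = cos φ₂ cos Δλ = 0.893755,  By = cos φ₂ sin Δλ = -0.443617
φₘ = atan2(sin φ₁ + sin φ₂, √((cos φ₁ + Bx)² + By²)) = -7.81667°
λₘ = λ₁ + atan2(By, cos φ₁ + Bx) = 78.51250°

7.817°S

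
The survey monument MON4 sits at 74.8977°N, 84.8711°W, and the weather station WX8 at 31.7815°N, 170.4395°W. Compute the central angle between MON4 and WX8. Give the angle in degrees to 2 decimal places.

58.29°

Δφ = -43.1162°,  Δλ = -85.5684°
a = sin²(Δφ/2) + cos φ₁ cos φ₂ sin²(Δλ/2) = 0.237198
c = 2·arcsin(√a) = 1.017371 rad = 58.2911°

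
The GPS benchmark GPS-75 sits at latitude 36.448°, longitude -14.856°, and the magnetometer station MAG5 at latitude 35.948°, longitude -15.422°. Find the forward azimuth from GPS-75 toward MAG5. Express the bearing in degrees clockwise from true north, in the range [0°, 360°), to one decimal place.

Δλ = -0.5660°
y = sin Δλ · cos φ₂ = -0.007997
x = cos φ₁ sin φ₂ − sin φ₁ cos φ₂ cos Δλ = -0.008703
θ = atan2(y, x) = -137.4208° → 222.5792° (mod 360°)

222.6°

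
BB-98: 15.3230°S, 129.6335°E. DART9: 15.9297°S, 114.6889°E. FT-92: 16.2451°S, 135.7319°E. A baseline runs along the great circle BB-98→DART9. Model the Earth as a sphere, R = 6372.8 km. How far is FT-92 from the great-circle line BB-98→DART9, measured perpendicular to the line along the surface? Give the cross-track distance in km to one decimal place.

161.5 km

δ₁₃ = central angle BB-98→FT-92 = 0.103676 rad  (haversine)
θ₁₃ = bearing BB-98→FT-92 = 99.752°,  θ₁₂ = bearing BB-98→DART9 = 265.576°
dₓₜ = R·arcsin(sin δ₁₃ · sin(θ₁₃ − θ₁₂)) = 6372.8·arcsin(0.10349·sin(-165.825°)) = -161.525 km
|dₓₜ| = 161.525 km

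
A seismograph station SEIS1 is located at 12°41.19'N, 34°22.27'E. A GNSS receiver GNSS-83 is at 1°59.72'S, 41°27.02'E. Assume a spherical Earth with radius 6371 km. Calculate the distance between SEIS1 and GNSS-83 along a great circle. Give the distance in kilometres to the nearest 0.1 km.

SEIS1: φ = +12.68650°, λ = +34.37117°
GNSS-83: φ = -1.99533°, λ = +41.45033°
Δφ = -14.6818°,  Δλ = 7.0792°
a = sin²(Δφ/2) + cos φ₁ cos φ₂ sin²(Δλ/2) = 0.020042
c = 2·arcsin(√a) = 0.284095 rad = 16.2775°
d = R·c = 6371 × 0.284095 = 1810.0 km

1810.0 km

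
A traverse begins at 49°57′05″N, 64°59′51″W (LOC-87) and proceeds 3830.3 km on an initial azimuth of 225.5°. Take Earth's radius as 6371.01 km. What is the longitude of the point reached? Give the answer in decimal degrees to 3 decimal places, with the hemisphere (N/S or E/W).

90.810°W

LOC-87: φ = +49.95139°, λ = -64.99750°
δ = d/R = 3830.3/6371.01 = 0.601208 rad
φ₂ = arcsin(sin φ₁ cos δ + cos φ₁ sin δ cos θ)
   = arcsin(0.76550·0.82465 + 0.64344·0.56564·-0.70091) = 22.09682°
λ₂ = λ₁ + atan2(sin θ sin δ cos φ₁, cos δ − sin φ₁ sin φ₂) = -90.80979°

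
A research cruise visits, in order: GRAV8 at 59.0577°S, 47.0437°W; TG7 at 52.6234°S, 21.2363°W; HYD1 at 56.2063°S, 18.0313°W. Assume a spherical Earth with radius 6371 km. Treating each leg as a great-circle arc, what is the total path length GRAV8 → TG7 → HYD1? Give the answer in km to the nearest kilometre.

2198 km

GRAV8→TG7: c = 0.274467 rad, d = 1748.63 km
TG7→HYD1: c = 0.070480 rad, d = 449.03 km
Total = 1748.63 + 449.03 = 2197.65 km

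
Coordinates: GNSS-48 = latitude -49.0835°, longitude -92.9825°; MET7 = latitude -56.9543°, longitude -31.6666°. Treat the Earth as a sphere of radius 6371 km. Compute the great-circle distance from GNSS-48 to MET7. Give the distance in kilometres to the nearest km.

4048 km

Δφ = -7.8708°,  Δλ = 61.3159°
a = sin²(Δφ/2) + cos φ₁ cos φ₂ sin²(Δλ/2) = 0.097574
c = 2·arcsin(√a) = 0.635370 rad = 36.4040°
d = R·c = 6371 × 0.635370 = 4047.9 km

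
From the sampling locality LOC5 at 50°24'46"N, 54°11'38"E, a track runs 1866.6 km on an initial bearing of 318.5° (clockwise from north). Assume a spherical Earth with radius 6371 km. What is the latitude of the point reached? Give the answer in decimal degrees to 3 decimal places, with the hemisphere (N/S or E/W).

LOC5: φ = +50.41278°, λ = +54.19389°
δ = d/R = 1866.6/6371 = 0.292984 rad
φ₂ = arcsin(sin φ₁ cos δ + cos φ₁ sin δ cos θ)
   = arcsin(0.77066·0.95739 + 0.63725·0.28881·0.74896) = 61.12276°
λ₂ = λ₁ + atan2(sin θ sin δ cos φ₁, cos δ − sin φ₁ sin φ₂) = 30.84882°

61.123°N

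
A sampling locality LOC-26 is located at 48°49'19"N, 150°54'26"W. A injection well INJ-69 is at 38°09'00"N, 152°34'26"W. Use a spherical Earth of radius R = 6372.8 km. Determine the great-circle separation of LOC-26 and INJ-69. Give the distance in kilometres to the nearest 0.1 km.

LOC-26: φ = +48.82194°, λ = -150.90722°
INJ-69: φ = +38.15000°, λ = -152.57389°
Δφ = -10.6719°,  Δλ = -1.6667°
a = sin²(Δφ/2) + cos φ₁ cos φ₂ sin²(Δλ/2) = 0.008758
c = 2·arcsin(√a) = 0.187440 rad = 10.7395°
d = R·c = 6372.8 × 0.187440 = 1194.5 km

1194.5 km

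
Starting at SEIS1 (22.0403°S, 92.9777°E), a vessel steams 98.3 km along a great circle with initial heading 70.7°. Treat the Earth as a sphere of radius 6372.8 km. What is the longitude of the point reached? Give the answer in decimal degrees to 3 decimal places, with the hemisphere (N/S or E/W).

93.876°E

δ = d/R = 98.3/6372.8 = 0.015425 rad
φ₂ = arcsin(sin φ₁ cos δ + cos φ₁ sin δ cos θ)
   = arcsin(-0.37526·0.99988 + 0.92692·0.01542·0.33051) = -21.74575°
λ₂ = λ₁ + atan2(sin θ sin δ cos φ₁, cos δ − sin φ₁ sin φ₂) = 93.87572°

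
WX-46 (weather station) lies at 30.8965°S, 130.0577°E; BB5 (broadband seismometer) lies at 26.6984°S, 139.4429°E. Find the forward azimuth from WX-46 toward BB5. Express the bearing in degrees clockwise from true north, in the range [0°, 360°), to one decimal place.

65.3°

Δλ = 9.3852°
y = sin Δλ · cos φ₂ = 0.145685
x = cos φ₁ sin φ₂ − sin φ₁ cos φ₂ cos Δλ = 0.067065
θ = atan2(y, x) = 65.2815° → 65.2815° (mod 360°)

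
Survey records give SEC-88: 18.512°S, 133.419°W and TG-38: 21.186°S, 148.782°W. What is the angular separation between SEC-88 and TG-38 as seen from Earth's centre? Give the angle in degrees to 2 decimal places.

Δφ = -2.6740°,  Δλ = -15.3630°
a = sin²(Δφ/2) + cos φ₁ cos φ₂ sin²(Δλ/2) = 0.016342
c = 2·arcsin(√a) = 0.256369 rad = 14.6889°

14.69°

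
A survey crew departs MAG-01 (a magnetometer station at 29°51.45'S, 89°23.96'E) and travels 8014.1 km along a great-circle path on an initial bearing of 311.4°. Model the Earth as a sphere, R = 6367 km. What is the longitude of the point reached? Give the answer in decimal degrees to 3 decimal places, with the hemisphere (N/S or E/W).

38.474°E

MAG-01: φ = -29.85750°, λ = +89.39933°
δ = d/R = 8014.1/6367 = 1.258693 rad
φ₂ = arcsin(sin φ₁ cos δ + cos φ₁ sin δ cos θ)
   = arcsin(-0.49784·0.30706 + 0.86727·0.95169·0.66131) = 23.13865°
λ₂ = λ₁ + atan2(sin θ sin δ cos φ₁, cos δ − sin φ₁ sin φ₂) = 38.47418°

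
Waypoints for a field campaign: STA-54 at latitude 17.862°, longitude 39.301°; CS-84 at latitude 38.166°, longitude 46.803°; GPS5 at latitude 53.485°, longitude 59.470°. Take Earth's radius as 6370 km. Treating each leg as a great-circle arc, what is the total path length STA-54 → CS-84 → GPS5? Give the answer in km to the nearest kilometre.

4331 km

STA-54→CS-84: c = 0.372393 rad, d = 2372.14 km
CS-84→GPS5: c = 0.307533 rad, d = 1958.98 km
Total = 2372.14 + 1958.98 = 4331.13 km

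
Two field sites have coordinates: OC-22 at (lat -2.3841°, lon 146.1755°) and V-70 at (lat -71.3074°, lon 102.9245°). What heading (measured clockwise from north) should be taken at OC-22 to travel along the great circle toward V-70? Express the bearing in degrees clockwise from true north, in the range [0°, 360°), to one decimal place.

Δλ = -43.2510°
y = sin Δλ · cos φ₂ = -0.219599
x = cos φ₁ sin φ₂ − sin φ₁ cos φ₂ cos Δλ = -0.936721
θ = atan2(y, x) = -166.8062° → 193.1938° (mod 360°)

193.2°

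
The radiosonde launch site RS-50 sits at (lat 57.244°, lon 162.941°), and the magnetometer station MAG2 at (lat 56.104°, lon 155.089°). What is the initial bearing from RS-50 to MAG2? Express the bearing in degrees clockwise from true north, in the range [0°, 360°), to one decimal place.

258.5°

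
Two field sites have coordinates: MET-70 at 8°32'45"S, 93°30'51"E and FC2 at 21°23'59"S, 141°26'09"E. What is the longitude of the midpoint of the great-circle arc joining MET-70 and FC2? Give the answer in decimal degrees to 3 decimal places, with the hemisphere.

116.708°E

MET-70: φ = -8.54583°, λ = +93.51417°
FC2: φ = -21.39972°, λ = +141.43583°
Bx = cos φ₂ cos Δλ = 0.623945,  By = cos φ₂ sin Δλ = 0.691058
φₘ = atan2(sin φ₁ + sin φ₂, √((cos φ₁ + Bx)² + By²)) = -16.31129°
λₘ = λ₁ + atan2(By, cos φ₁ + Bx) = 116.70796°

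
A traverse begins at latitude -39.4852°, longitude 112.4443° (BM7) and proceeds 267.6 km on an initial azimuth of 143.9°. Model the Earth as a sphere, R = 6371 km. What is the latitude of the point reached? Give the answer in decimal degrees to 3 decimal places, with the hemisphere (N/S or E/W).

41.415°S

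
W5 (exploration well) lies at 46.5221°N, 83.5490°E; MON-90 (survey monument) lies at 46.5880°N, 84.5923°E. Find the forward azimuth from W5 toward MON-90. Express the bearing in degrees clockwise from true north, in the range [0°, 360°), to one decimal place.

84.4°

Δλ = 1.0433°
y = sin Δλ · cos φ₂ = 0.012513
x = cos φ₁ sin φ₂ − sin φ₁ cos φ₂ cos Δλ = 0.001233
θ = atan2(y, x) = 84.3732° → 84.3732° (mod 360°)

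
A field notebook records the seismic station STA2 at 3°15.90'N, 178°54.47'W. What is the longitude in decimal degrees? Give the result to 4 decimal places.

178.9078°W

178° + 54.47′/60 = 178 + 0.90783 = 178.9078°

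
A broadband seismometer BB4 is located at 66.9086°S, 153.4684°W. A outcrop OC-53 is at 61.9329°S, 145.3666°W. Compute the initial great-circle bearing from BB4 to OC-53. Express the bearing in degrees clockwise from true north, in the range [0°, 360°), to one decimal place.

Δλ = 8.1018°
y = sin Δλ · cos φ₂ = 0.066309
x = cos φ₁ sin φ₂ − sin φ₁ cos φ₂ cos Δλ = 0.082413
θ = atan2(y, x) = 38.8200° → 38.8200° (mod 360°)

38.8°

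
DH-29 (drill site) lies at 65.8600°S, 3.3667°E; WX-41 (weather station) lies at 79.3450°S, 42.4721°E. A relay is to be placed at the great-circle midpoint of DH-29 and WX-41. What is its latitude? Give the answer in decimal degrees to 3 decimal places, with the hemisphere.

73.411°S

Bx = cos φ₂ cos Δλ = 0.143476,  By = cos φ₂ sin Δλ = 0.116622
φₘ = atan2(sin φ₁ + sin φ₂, √((cos φ₁ + Bx)² + By²)) = -73.41101°
λₘ = λ₁ + atan2(By, cos φ₁ + Bx) = 15.28696°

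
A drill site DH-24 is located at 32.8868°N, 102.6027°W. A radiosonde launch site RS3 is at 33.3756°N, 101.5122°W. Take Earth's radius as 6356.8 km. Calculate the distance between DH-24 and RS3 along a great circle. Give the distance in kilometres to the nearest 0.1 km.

Δφ = 0.4888°,  Δλ = 1.0905°
a = sin²(Δφ/2) + cos φ₁ cos φ₂ sin²(Δλ/2) = 0.000082
c = 2·arcsin(√a) = 0.018078 rad = 1.0358°
d = R·c = 6356.8 × 0.018078 = 114.9 km

114.9 km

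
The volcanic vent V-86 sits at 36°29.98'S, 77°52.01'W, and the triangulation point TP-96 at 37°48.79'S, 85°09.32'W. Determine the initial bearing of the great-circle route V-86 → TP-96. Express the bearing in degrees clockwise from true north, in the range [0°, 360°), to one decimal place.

255.1°

V-86: φ = -36.49967°, λ = -77.86683°
TP-96: φ = -37.81317°, λ = -85.15533°
Δλ = -7.2885°
y = sin Δλ · cos φ₂ = -0.100226
x = cos φ₁ sin φ₂ − sin φ₁ cos φ₂ cos Δλ = -0.026720
θ = atan2(y, x) = -104.9277° → 255.0723° (mod 360°)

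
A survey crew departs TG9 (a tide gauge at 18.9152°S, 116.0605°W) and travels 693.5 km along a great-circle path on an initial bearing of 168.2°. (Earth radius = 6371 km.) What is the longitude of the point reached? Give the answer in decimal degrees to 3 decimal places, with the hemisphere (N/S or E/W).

114.656°W

δ = d/R = 693.5/6371 = 0.108853 rad
φ₂ = arcsin(sin φ₁ cos δ + cos φ₁ sin δ cos θ)
   = arcsin(-0.32417·0.99408 + 0.94600·0.10864·-0.97887) = -25.01460°
λ₂ = λ₁ + atan2(sin θ sin δ cos φ₁, cos δ − sin φ₁ sin φ₂) = -114.65572°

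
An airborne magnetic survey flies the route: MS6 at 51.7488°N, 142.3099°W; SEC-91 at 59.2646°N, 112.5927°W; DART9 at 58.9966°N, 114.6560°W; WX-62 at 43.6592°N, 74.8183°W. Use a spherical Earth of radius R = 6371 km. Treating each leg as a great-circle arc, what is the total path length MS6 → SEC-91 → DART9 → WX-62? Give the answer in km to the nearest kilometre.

5330 km

MS6→SEC-91: c = 0.318215 rad, d = 2027.35 km
SEC-91→DART9: c = 0.019059 rad, d = 121.42 km
DART9→WX-62: c = 0.499380 rad, d = 3181.55 km
Total = 2027.35 + 121.42 + 3181.55 = 5330.32 km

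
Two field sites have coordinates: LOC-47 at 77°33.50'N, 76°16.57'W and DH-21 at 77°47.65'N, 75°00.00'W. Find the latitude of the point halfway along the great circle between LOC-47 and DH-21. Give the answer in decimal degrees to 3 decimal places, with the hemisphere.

LOC-47: φ = +77.55833°, λ = -76.27617°
DH-21: φ = +77.79417°, λ = -75.00000°
Bx = cos φ₂ cos Δλ = 0.211372,  By = cos φ₂ sin Δλ = 0.004709
φₘ = atan2(sin φ₁ + sin φ₂, √((cos φ₁ + Bx)² + By²)) = 77.67699°
λₘ = λ₁ + atan2(By, cos φ₁ + Bx) = -75.64409°

77.677°N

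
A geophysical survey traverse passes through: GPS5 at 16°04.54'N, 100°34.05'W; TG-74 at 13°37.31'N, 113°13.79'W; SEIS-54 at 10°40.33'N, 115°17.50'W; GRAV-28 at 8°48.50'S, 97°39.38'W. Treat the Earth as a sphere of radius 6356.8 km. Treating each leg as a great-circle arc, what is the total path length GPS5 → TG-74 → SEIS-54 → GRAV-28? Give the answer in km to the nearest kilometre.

4690 km

GPS5: φ = +16.07567°, λ = -100.56750°
TG-74: φ = +13.62183°, λ = -113.22983°
SEIS-54: φ = +10.67217°, λ = -115.29167°
GRAV-28: φ = -8.80833°, λ = -97.65633°
GPS5→TG-74: c = 0.217823 rad, d = 1384.65 km
TG-74→SEIS-54: c = 0.062351 rad, d = 396.35 km
SEIS-54→GRAV-28: c = 0.457597 rad, d = 2908.85 km
Total = 1384.65 + 396.35 + 2908.85 = 4689.86 km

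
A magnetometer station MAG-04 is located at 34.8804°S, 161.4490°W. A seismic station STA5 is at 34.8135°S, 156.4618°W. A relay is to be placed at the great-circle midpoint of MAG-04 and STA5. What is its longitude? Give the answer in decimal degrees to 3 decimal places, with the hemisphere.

158.954°W

Bx = cos φ₂ cos Δλ = 0.817906,  By = cos φ₂ sin Δλ = 0.071373
φₘ = atan2(sin φ₁ + sin φ₂, √((cos φ₁ + Bx)² + By²)) = -34.87241°
λₘ = λ₁ + atan2(By, cos φ₁ + Bx) = -158.95439°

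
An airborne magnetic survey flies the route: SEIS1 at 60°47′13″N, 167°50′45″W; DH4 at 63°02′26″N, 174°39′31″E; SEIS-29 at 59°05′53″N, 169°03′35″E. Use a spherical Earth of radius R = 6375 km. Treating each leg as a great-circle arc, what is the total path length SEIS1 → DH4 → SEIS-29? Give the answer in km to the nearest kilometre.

SEIS1: φ = +60.78694°, λ = -167.84583°
DH4: φ = +63.04056°, λ = +174.65861°
SEIS-29: φ = +59.09806°, λ = +169.05972°
SEIS1→DH4: c = 0.148522 rad, d = 946.83 km
DH4→SEIS-29: c = 0.083417 rad, d = 531.79 km
Total = 946.83 + 531.79 = 1478.61 km

1479 km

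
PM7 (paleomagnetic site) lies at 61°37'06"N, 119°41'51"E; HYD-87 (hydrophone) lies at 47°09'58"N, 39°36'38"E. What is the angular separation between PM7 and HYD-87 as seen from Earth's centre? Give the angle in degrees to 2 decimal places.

45.51°

PM7: φ = +61.61833°, λ = +119.69750°
HYD-87: φ = +47.16611°, λ = +39.61056°
Δφ = -14.4522°,  Δλ = -80.0869°
a = sin²(Δφ/2) + cos φ₁ cos φ₂ sin²(Δλ/2) = 0.149591
c = 2·arcsin(√a) = 0.794253 rad = 45.5073°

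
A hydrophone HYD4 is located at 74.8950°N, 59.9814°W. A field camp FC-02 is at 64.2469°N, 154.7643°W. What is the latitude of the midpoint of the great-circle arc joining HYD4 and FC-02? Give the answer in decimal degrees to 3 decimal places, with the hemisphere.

75.355°N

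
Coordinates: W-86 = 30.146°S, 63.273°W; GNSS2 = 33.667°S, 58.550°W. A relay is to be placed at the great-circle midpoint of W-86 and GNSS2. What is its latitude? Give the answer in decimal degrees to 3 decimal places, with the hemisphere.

Bx = cos φ₂ cos Δλ = 0.829447,  By = cos φ₂ sin Δλ = 0.068528
φₘ = atan2(sin φ₁ + sin φ₂, √((cos φ₁ + Bx)² + By²)) = -31.92834°
λₘ = λ₁ + atan2(By, cos φ₁ + Bx) = -60.95672°

31.928°S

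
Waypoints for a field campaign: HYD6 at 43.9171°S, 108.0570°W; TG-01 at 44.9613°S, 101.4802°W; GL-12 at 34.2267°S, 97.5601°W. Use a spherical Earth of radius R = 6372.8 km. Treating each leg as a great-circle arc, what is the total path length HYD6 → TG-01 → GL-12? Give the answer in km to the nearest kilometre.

1775 km

HYD6→TG-01: c = 0.083933 rad, d = 534.89 km
TG-01→GL-12: c = 0.194566 rad, d = 1239.93 km
Total = 534.89 + 1239.93 = 1774.82 km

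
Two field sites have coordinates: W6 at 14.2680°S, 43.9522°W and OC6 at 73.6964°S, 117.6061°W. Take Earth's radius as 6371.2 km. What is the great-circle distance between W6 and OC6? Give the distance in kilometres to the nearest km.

Δφ = -59.4284°,  Δλ = -73.6539°
a = sin²(Δφ/2) + cos φ₁ cos φ₂ sin²(Δλ/2) = 0.343441
c = 2·arcsin(√a) = 1.252322 rad = 71.7528°
d = R·c = 6371.2 × 1.252322 = 7978.8 km

7979 km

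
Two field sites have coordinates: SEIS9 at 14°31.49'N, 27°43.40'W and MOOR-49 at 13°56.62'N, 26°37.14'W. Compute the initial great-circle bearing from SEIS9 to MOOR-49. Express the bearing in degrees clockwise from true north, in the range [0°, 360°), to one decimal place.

118.4°

SEIS9: φ = +14.52483°, λ = -27.72333°
MOOR-49: φ = +13.94367°, λ = -26.61900°
Δλ = 1.1043°
y = sin Δλ · cos φ₂ = 0.018705
x = cos φ₁ sin φ₂ − sin φ₁ cos φ₂ cos Δλ = -0.010098
θ = atan2(y, x) = 118.3622° → 118.3622° (mod 360°)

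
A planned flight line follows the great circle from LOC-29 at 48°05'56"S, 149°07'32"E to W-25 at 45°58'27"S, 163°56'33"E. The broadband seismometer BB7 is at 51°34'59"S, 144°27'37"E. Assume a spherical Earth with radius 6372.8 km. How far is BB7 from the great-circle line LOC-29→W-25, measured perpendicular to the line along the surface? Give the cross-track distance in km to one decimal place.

LOC-29: φ = -48.09889°, λ = +149.12556°
W-25: φ = -45.97417°, λ = +163.94250°
BB7: φ = -51.58306°, λ = +144.46028°
δ₁₃ = central angle LOC-29→BB7 = 0.080312 rad  (haversine)
θ₁₃ = bearing LOC-29→BB7 = 219.048°,  θ₁₂ = bearing LOC-29→W-25 = 83.619°
dₓₜ = R·arcsin(sin δ₁₃ · sin(θ₁₃ − θ₁₂)) = 6372.8·arcsin(0.08023·sin(135.428°)) = 358.995 km
|dₓₜ| = 358.995 km

359.0 km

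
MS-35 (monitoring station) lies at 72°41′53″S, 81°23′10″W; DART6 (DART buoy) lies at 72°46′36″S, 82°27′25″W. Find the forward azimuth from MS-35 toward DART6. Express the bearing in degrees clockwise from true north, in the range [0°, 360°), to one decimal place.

MS-35: φ = -72.69806°, λ = -81.38611°
DART6: φ = -72.77667°, λ = -82.45694°
Δλ = -1.0708°
y = sin Δλ · cos φ₂ = -0.005534
x = cos φ₁ sin φ₂ − sin φ₁ cos φ₂ cos Δλ = -0.001421
θ = atan2(y, x) = -104.4059° → 255.5941° (mod 360°)

255.6°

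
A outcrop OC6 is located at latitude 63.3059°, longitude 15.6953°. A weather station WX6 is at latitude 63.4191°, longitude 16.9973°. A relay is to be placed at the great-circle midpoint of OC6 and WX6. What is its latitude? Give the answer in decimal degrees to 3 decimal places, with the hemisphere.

63.364°N

Bx = cos φ₂ cos Δλ = 0.447345,  By = cos φ₂ sin Δλ = 0.010167
φₘ = atan2(sin φ₁ + sin φ₂, √((cos φ₁ + Bx)² + By²)) = 63.36398°
λₘ = λ₁ + atan2(By, cos φ₁ + Bx) = 16.34502°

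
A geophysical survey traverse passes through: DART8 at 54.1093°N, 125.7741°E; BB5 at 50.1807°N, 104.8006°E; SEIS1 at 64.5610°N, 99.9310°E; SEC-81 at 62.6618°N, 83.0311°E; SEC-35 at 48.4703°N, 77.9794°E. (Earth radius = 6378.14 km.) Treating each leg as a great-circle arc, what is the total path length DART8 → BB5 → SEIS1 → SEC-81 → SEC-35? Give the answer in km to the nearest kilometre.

5588 km

DART8→BB5: c = 0.233866 rad, d = 1491.63 km
BB5→SEIS1: c = 0.254951 rad, d = 1626.11 km
SEIS1→SEC-81: c = 0.134776 rad, d = 859.62 km
SEC-81→SEC-35: c = 0.252467 rad, d = 1610.27 km
Total = 1491.63 + 1626.11 + 859.62 + 1610.27 = 5587.63 km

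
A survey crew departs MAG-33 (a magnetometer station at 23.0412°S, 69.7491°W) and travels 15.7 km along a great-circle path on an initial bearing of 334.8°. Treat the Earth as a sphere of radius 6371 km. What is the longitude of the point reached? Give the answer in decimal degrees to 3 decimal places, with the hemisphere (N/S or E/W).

69.814°W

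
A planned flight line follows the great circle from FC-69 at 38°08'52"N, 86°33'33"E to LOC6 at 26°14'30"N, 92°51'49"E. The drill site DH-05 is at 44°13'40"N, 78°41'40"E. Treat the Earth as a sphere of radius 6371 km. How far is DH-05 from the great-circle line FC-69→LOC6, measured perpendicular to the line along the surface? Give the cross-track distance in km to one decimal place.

FC-69: φ = +38.14778°, λ = +86.55917°
LOC6: φ = +26.24167°, λ = +92.86361°
DH-05: φ = +44.22778°, λ = +78.69444°
δ₁₃ = central angle FC-69→DH-05 = 0.147957 rad  (haversine)
θ₁₃ = bearing FC-69→DH-05 = 318.308°,  θ₁₂ = bearing FC-69→LOC6 = 154.113°
dₓₜ = R·arcsin(sin δ₁₃ · sin(θ₁₃ − θ₁₂)) = 6371·arcsin(0.14742·sin(164.194°)) = 255.880 km
|dₓₜ| = 255.880 km

255.9 km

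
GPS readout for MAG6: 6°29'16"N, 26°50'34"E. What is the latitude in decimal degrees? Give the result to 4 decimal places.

6° + 29′/60 + 16″/3600 = 6 + 0.48333 + 0.00444 = 6.4878°

6.4878°N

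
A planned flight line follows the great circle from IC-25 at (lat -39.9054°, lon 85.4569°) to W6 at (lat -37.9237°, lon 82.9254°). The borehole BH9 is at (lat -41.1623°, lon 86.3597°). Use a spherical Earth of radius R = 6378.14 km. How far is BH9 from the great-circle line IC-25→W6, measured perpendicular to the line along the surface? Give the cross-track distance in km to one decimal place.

δ₁₃ = central angle IC-25→BH9 = 0.024993 rad  (haversine)
θ₁₃ = bearing IC-25→BH9 = 151.662°,  θ₁₂ = bearing IC-25→W6 = 314.372°
dₓₜ = R·arcsin(sin δ₁₃ · sin(θ₁₃ − θ₁₂)) = 6378.14·arcsin(0.02499·sin(-162.710°)) = -47.372 km
|dₓₜ| = 47.372 km

47.4 km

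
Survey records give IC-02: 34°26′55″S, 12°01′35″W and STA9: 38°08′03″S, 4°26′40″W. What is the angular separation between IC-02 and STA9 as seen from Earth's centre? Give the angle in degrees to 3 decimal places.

7.133°

IC-02: φ = -34.44861°, λ = -12.02639°
STA9: φ = -38.13417°, λ = -4.44444°
Δφ = -3.6856°,  Δλ = 7.5819°
a = sin²(Δφ/2) + cos φ₁ cos φ₂ sin²(Δλ/2) = 0.003870
c = 2·arcsin(√a) = 0.124491 rad = 7.1328°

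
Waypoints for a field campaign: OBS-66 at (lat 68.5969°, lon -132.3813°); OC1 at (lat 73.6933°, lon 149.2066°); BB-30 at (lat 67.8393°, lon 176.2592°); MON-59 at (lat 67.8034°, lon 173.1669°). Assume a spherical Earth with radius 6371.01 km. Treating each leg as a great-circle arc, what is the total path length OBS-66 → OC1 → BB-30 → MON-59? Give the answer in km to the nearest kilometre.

OBS-66→OC1: c = 0.417354 rad, d = 2658.96 km
OC1→BB-30: c = 0.183576 rad, d = 1169.56 km
BB-30→MON-59: c = 0.020381 rad, d = 129.85 km
Total = 2658.96 + 1169.56 + 129.85 = 3958.38 km

3958 km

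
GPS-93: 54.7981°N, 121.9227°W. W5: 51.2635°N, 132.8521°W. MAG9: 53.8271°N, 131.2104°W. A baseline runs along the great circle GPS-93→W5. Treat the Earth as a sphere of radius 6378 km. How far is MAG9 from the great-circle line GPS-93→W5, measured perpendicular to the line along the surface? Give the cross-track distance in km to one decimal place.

δ₁₃ = central angle GPS-93→MAG9 = 0.095995 rad  (haversine)
θ₁₃ = bearing GPS-93→MAG9 = 263.636°,  θ₁₂ = bearing GPS-93→W5 = 246.180°
dₓₜ = R·arcsin(sin δ₁₃ · sin(θ₁₃ − θ₁₂)) = 6378·arcsin(0.09585·sin(17.457°)) = 183.412 km
|dₓₜ| = 183.412 km

183.4 km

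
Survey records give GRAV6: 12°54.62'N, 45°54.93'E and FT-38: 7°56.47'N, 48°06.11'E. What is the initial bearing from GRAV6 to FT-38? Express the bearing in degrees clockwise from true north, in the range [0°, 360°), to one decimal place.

GRAV6: φ = +12.91033°, λ = +45.91550°
FT-38: φ = +7.94117°, λ = +48.10183°
Δλ = 2.1863°
y = sin Δλ · cos φ₂ = 0.037784
x = cos φ₁ sin φ₂ − sin φ₁ cos φ₂ cos Δλ = -0.086459
θ = atan2(y, x) = 156.3940° → 156.3940° (mod 360°)

156.4°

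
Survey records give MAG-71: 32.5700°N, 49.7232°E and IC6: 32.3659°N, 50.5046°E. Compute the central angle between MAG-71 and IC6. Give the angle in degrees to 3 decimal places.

0.690°

Δφ = -0.2041°,  Δλ = 0.7814°
a = sin²(Δφ/2) + cos φ₁ cos φ₂ sin²(Δλ/2) = 0.000036
c = 2·arcsin(√a) = 0.012045 rad = 0.6901°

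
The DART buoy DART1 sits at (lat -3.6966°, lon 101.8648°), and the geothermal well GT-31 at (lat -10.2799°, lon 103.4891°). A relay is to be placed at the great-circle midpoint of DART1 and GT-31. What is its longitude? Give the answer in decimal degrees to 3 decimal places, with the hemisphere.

102.671°E

Bx = cos φ₂ cos Δλ = 0.983552,  By = cos φ₂ sin Δλ = 0.027891
φₘ = atan2(sin φ₁ + sin φ₂, √((cos φ₁ + Bx)² + By²)) = -6.98895°
λₘ = λ₁ + atan2(By, cos φ₁ + Bx) = 102.67122°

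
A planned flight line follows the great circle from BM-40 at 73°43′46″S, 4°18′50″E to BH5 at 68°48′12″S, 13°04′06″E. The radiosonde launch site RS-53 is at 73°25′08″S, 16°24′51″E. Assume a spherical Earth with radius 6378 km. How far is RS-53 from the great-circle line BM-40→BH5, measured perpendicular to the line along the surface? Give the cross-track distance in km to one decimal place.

319.1 km

BM-40: φ = -73.72944°, λ = +4.31389°
BH5: φ = -68.80333°, λ = +13.06833°
RS-53: φ = -73.41889°, λ = +16.41417°
δ₁₃ = central angle BM-40→RS-53 = 0.059860 rad  (haversine)
θ₁₃ = bearing BM-40→RS-53 = 90.638°,  θ₁₂ = bearing BM-40→BH5 = 33.922°
dₓₜ = R·arcsin(sin δ₁₃ · sin(θ₁₃ − θ₁₂)) = 6378·arcsin(0.05982·sin(56.716°)) = 319.103 km
|dₓₜ| = 319.103 km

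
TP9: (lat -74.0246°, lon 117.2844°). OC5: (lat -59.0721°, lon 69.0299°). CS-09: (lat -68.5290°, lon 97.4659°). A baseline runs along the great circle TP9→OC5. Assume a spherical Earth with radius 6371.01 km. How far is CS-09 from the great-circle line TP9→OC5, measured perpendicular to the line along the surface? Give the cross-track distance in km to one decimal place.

δ₁₃ = central angle TP9→CS-09 = 0.145477 rad  (haversine)
θ₁₃ = bearing TP9→CS-09 = 301.122°,  θ₁₂ = bearing TP9→OC5 = 283.618°
dₓₜ = R·arcsin(sin δ₁₃ · sin(θ₁₃ − θ₁₂)) = 6371.01·arcsin(0.14496·sin(17.504°)) = 277.877 km
|dₓₜ| = 277.877 km

277.9 km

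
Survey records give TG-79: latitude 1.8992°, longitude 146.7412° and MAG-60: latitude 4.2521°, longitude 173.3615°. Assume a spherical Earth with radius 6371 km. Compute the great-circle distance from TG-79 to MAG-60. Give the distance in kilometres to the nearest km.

Δφ = 2.3529°,  Δλ = 26.6203°
a = sin²(Δφ/2) + cos φ₁ cos φ₂ sin²(Δλ/2) = 0.053249
c = 2·arcsin(√a) = 0.465711 rad = 26.6833°
d = R·c = 6371 × 0.465711 = 2967.0 km

2967 km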